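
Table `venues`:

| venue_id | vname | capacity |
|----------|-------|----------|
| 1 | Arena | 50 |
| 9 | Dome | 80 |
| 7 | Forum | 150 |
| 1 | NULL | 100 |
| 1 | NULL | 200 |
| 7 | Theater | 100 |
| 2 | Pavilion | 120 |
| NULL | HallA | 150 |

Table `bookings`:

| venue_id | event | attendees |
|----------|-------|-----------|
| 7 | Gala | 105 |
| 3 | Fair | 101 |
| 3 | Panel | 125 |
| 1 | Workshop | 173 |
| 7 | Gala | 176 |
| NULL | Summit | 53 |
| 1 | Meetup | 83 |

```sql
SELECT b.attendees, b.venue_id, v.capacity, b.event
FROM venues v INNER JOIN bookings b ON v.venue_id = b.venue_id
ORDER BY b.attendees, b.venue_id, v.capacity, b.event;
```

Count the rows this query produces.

INNER JOIN keeps only pairs where the ON condition holds.
Matching on v.venue_id = b.venue_id. A NULL in a compared column never satisfies the condition.
- v row (venue_id=1): matches 2 b row(s) → 2 output row(s).
- v row (venue_id=9): no match → dropped.
- v row (venue_id=7): matches 2 b row(s) → 2 output row(s).
- v row (venue_id=1): matches 2 b row(s) → 2 output row(s).
- v row (venue_id=1): matches 2 b row(s) → 2 output row(s).
- v row (venue_id=7): matches 2 b row(s) → 2 output row(s).
- v row (venue_id=2): no match → dropped.
- v row (venue_id=NULL): no match → dropped.
Total: 10 rows.

10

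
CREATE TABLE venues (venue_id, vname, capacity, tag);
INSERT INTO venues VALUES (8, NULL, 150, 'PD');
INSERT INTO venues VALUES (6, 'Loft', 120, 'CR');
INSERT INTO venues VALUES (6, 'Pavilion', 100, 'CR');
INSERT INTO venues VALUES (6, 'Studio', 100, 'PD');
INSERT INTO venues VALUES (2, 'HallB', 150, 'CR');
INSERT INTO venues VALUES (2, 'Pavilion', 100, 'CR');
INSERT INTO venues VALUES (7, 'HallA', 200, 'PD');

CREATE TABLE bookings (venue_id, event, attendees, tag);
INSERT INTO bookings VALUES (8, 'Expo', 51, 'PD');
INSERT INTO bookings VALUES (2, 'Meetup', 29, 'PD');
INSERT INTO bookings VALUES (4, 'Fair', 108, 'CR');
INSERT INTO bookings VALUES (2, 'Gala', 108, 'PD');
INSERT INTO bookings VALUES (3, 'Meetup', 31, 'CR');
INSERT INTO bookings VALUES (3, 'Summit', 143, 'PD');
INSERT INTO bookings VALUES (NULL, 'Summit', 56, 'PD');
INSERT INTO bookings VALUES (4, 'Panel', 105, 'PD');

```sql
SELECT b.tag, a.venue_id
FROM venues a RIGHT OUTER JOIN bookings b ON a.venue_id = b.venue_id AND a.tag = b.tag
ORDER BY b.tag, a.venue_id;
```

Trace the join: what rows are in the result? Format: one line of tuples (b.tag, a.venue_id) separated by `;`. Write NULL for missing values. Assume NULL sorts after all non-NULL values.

RIGHT JOIN keeps every row from `bookings`; unmatched rows get NULL for `venues`'s columns.
Matching on a.venue_id = b.venue_id AND a.tag = b.tag. A NULL in a compared column never satisfies the condition.
Matched pairs: 1; unmatched b rows kept: 7.

(CR, NULL); (CR, NULL); (PD, 8); (PD, NULL); (PD, NULL); (PD, NULL); (PD, NULL); (PD, NULL)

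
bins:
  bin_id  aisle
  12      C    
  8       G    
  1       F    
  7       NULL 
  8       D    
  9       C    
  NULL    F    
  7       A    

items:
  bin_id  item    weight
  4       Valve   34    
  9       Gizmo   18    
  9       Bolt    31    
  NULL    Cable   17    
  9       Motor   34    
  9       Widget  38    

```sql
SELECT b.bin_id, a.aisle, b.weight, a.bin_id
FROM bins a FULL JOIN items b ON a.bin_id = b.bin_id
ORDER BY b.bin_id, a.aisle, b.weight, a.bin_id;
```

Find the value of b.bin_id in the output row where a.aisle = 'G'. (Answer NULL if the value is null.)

NULL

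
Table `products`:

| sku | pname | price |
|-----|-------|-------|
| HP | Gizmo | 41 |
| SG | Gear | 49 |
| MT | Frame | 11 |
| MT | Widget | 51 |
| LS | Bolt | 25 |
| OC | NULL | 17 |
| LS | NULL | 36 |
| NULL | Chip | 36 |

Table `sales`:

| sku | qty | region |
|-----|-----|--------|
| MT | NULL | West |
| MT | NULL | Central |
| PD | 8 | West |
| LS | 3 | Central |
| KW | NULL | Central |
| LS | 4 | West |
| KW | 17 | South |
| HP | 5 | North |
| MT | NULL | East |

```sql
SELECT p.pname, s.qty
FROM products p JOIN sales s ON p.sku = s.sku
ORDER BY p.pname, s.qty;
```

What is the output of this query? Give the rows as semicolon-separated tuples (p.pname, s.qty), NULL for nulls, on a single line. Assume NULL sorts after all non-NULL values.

(Bolt, 3); (Bolt, 4); (Frame, NULL); (Frame, NULL); (Frame, NULL); (Gizmo, 5); (Widget, NULL); (Widget, NULL); (Widget, NULL); (NULL, 3); (NULL, 4)

INNER JOIN keeps only pairs where the ON condition holds.
Matching on p.sku = s.sku. A NULL in a compared column never satisfies the condition.
- p (sku=HP) pairs with 1 row(s) of s.
- p (sku=SG) has no partner → excluded.
- p (sku=MT) pairs with 3 row(s) of s.
- p (sku=MT) pairs with 3 row(s) of s.
- p (sku=LS) pairs with 2 row(s) of s.
- p (sku=OC) has no partner → excluded.
- p (sku=LS) pairs with 2 row(s) of s.
- p (sku=NULL) has no partner → excluded.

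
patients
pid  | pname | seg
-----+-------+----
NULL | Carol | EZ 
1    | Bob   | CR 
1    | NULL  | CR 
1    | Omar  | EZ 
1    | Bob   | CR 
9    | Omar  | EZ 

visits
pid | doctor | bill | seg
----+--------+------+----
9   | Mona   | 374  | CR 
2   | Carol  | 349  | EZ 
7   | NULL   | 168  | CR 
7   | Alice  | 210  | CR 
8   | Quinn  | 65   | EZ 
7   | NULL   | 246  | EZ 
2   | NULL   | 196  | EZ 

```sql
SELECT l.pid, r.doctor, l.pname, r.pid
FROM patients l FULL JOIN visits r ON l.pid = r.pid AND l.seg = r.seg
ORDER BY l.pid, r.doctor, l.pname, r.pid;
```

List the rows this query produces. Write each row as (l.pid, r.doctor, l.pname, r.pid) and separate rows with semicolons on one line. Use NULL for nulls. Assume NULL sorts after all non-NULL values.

FULL OUTER JOIN keeps every row from both sides; unmatched rows get NULL for the other side's columns.
Matching on l.pid = r.pid AND l.seg = r.seg. A NULL in a compared column never satisfies the condition.
- pid=NULL, seg=EZ: no r row matches, row kept with r columns NULL.
- pid=1, seg=CR: no r row matches, row kept with r columns NULL.
- pid=1, seg=CR: no r row matches, row kept with r columns NULL.
- pid=1, seg=EZ: no r row matches, row kept with r columns NULL.
- pid=1, seg=CR: no r row matches, row kept with r columns NULL.
- pid=9, seg=EZ: no r row matches, row kept with r columns NULL.
- 7 row(s) from r found no l partner → padded with NULL.

(1, NULL, Bob, NULL); (1, NULL, Bob, NULL); (1, NULL, Omar, NULL); (1, NULL, NULL, NULL); (9, NULL, Omar, NULL); (NULL, Alice, NULL, 7); (NULL, Carol, NULL, 2); (NULL, Mona, NULL, 9); (NULL, Quinn, NULL, 8); (NULL, NULL, Carol, NULL); (NULL, NULL, NULL, 2); (NULL, NULL, NULL, 7); (NULL, NULL, NULL, 7)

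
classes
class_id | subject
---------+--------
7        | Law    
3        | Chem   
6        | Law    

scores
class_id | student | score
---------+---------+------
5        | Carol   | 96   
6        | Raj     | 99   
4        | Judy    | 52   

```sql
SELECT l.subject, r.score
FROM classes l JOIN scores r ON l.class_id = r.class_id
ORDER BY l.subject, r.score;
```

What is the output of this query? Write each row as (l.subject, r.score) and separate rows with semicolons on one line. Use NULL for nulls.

INNER JOIN keeps only pairs where the ON condition holds.
Matching on l.class_id = r.class_id.
- l[0] class_id=7 → no match; dropped.
- l[1] class_id=3 → no match; dropped.
- l[2] class_id=6 → 1 match(es) in r → 1 row(s).
After projecting and ordering:
l.subject | r.score
Law | 99

(Law, 99)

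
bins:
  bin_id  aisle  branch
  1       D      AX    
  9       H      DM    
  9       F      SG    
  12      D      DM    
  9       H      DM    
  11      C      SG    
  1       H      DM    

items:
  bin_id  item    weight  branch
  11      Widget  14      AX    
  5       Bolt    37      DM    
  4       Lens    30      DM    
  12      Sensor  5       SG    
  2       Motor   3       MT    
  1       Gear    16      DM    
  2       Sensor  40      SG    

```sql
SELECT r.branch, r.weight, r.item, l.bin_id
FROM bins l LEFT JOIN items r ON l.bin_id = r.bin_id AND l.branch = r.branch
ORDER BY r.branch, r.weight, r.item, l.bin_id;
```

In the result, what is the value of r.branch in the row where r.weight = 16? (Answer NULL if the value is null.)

DM

LEFT JOIN keeps every row from `bins`; unmatched rows get NULL for `items`'s columns.
Matching on l.bin_id = r.bin_id AND l.branch = r.branch.
- l row (bin_id=1, branch=AX): no match → kept, r columns NULL.
- l row (bin_id=9, branch=DM): no match → kept, r columns NULL.
- l row (bin_id=9, branch=SG): no match → kept, r columns NULL.
- l row (bin_id=12, branch=DM): no match → kept, r columns NULL.
- l row (bin_id=9, branch=DM): no match → kept, r columns NULL.
- l row (bin_id=11, branch=SG): no match → kept, r columns NULL.
- l row (bin_id=1, branch=DM): matches 1 r row(s) → 1 output row(s).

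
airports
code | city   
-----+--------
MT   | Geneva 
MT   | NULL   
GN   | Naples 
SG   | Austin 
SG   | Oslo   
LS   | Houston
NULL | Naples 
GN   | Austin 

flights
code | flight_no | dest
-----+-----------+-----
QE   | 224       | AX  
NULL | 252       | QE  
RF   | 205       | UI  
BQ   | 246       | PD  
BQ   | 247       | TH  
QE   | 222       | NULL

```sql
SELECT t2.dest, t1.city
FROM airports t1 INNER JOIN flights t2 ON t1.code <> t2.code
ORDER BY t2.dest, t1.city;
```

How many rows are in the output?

INNER JOIN keeps only pairs where the ON condition holds.
Matching on t1.code <> t2.code. A NULL in a compared column never satisfies the condition.
- t1 (code=MT) pairs with 5 row(s) of t2.
- t1 (code=MT) pairs with 5 row(s) of t2.
- t1 (code=GN) pairs with 5 row(s) of t2.
- t1 (code=SG) pairs with 5 row(s) of t2.
- t1 (code=SG) pairs with 5 row(s) of t2.
- t1 (code=LS) pairs with 5 row(s) of t2.
- t1 (code=NULL) has no partner → excluded.
- t1 (code=GN) pairs with 5 row(s) of t2.
Total: 35 rows.

35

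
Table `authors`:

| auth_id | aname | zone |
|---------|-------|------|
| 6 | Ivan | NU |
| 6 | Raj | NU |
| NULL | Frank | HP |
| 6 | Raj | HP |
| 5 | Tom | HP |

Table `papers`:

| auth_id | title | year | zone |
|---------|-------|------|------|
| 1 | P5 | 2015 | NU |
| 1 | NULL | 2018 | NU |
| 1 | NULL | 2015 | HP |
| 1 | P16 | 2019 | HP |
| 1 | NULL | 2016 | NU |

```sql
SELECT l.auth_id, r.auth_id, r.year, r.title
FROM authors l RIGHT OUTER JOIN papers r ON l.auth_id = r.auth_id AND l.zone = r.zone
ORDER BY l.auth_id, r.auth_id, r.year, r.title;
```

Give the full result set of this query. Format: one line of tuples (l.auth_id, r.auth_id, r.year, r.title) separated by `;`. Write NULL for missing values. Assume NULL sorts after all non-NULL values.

(NULL, 1, 2015, P5); (NULL, 1, 2015, NULL); (NULL, 1, 2016, NULL); (NULL, 1, 2018, NULL); (NULL, 1, 2019, P16)

RIGHT JOIN keeps every row from `papers`; unmatched rows get NULL for `authors`'s columns.
Matching on l.auth_id = r.auth_id AND l.zone = r.zone. A NULL in a compared column never satisfies the condition.
Matched pairs: 0; unmatched r rows kept: 5.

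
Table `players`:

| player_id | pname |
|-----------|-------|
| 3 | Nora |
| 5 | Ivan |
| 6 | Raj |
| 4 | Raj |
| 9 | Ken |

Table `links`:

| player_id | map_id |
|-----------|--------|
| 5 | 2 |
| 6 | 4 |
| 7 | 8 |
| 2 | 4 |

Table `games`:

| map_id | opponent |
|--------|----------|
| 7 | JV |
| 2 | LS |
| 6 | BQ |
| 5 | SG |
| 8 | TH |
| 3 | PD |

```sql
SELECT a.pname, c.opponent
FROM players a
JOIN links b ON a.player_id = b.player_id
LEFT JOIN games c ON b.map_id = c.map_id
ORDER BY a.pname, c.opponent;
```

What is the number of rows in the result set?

2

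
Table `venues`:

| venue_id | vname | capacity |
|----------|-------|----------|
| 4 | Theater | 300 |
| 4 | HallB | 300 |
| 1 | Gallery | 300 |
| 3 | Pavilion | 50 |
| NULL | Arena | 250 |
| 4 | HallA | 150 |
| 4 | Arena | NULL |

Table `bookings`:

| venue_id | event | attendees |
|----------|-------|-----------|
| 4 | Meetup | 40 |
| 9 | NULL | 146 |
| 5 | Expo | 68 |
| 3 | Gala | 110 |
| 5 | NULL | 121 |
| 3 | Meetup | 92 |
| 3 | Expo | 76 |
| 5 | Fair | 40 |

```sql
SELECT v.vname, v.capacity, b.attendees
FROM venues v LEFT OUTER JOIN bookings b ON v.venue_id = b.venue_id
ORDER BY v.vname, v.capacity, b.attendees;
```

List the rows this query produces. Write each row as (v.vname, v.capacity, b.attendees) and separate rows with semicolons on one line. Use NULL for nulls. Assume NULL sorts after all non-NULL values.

LEFT JOIN keeps every row from `venues`; unmatched rows get NULL for `bookings`'s columns.
Matching on v.venue_id = b.venue_id. A NULL in a compared column never satisfies the condition.
Matched pairs: 7; unmatched v rows kept: 2.

(Arena, 250, NULL); (Arena, NULL, 40); (Gallery, 300, NULL); (HallA, 150, 40); (HallB, 300, 40); (Pavilion, 50, 76); (Pavilion, 50, 92); (Pavilion, 50, 110); (Theater, 300, 40)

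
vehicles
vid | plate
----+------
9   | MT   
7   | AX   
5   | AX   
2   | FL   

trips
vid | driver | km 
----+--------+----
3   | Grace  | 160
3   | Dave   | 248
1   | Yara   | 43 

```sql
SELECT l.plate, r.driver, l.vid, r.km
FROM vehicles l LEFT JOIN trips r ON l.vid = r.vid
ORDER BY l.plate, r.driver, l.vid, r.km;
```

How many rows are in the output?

LEFT JOIN keeps every row from `vehicles`; unmatched rows get NULL for `trips`'s columns.
Matching on l.vid = r.vid.
Matched pairs: 0; unmatched l rows kept: 4.
Total: 0 matched + 4 padded = 4 rows.

4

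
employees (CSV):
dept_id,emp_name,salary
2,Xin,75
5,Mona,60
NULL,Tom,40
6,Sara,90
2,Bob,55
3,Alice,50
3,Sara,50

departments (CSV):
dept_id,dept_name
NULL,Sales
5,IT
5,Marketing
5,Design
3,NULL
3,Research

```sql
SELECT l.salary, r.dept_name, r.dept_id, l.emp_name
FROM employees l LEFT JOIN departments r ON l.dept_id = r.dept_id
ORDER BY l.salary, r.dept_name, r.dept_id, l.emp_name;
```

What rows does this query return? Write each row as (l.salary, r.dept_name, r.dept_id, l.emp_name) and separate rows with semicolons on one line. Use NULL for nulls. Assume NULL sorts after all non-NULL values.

LEFT JOIN keeps every row from `employees`; unmatched rows get NULL for `departments`'s columns.
Matching on l.dept_id = r.dept_id. A NULL in a compared column never satisfies the condition.
- l row (dept_id=2): no match → kept, r columns NULL.
- l row (dept_id=5): matches 3 r row(s) → 3 output row(s).
- l row (dept_id=NULL): no match → kept, r columns NULL.
- l row (dept_id=6): no match → kept, r columns NULL.
- l row (dept_id=2): no match → kept, r columns NULL.
- l row (dept_id=3): matches 2 r row(s) → 2 output row(s).
- l row (dept_id=3): matches 2 r row(s) → 2 output row(s).

(40, NULL, NULL, Tom); (50, Research, 3, Alice); (50, Research, 3, Sara); (50, NULL, 3, Alice); (50, NULL, 3, Sara); (55, NULL, NULL, Bob); (60, Design, 5, Mona); (60, IT, 5, Mona); (60, Marketing, 5, Mona); (75, NULL, NULL, Xin); (90, NULL, NULL, Sara)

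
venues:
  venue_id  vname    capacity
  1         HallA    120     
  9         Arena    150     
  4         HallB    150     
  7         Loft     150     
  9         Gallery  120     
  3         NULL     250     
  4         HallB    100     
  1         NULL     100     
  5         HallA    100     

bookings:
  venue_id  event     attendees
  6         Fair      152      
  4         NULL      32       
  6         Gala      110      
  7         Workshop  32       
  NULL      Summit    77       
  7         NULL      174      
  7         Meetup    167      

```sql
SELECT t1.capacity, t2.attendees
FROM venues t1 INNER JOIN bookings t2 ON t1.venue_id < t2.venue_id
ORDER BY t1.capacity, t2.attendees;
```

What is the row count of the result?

33

INNER JOIN keeps only pairs where the ON condition holds.
Matching on t1.venue_id < t2.venue_id. A NULL in a compared column never satisfies the condition.
Matched pairs: 33.
Total: 33 rows.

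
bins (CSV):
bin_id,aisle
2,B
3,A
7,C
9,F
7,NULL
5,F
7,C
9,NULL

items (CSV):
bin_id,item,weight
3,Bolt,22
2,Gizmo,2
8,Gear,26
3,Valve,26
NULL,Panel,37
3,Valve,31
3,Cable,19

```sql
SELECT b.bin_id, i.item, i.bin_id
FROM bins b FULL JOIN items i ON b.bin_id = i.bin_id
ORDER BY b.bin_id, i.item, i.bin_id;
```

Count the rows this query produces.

FULL OUTER JOIN keeps every row from both sides; unmatched rows get NULL for the other side's columns.
Matching on b.bin_id = i.bin_id. A NULL in a compared column never satisfies the condition.
- b row (bin_id=2): matches 1 i row(s) → 1 output row(s).
- b row (bin_id=3): matches 4 i row(s) → 4 output row(s).
- b row (bin_id=7): no match → kept, i columns NULL.
- b row (bin_id=9): no match → kept, i columns NULL.
- b row (bin_id=7): no match → kept, i columns NULL.
- b row (bin_id=5): no match → kept, i columns NULL.
- b row (bin_id=7): no match → kept, i columns NULL.
- b row (bin_id=9): no match → kept, i columns NULL.
- 2 row(s) from i found no b partner → padded with NULL.
Total: 5 matched + 8 padded = 13 rows.

13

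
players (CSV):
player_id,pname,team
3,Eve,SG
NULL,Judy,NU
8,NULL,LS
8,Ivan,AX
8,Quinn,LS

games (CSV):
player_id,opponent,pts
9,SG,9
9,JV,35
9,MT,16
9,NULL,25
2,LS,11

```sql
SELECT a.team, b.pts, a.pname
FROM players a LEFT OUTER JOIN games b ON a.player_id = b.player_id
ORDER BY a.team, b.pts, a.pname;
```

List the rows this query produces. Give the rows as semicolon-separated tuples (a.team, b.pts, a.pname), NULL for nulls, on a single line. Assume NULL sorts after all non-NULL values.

LEFT JOIN keeps every row from `players`; unmatched rows get NULL for `games`'s columns.
Matching on a.player_id = b.player_id. A NULL in a compared column never satisfies the condition.
Matched pairs: 0; unmatched a rows kept: 5.

(AX, NULL, Ivan); (LS, NULL, Quinn); (LS, NULL, NULL); (NU, NULL, Judy); (SG, NULL, Eve)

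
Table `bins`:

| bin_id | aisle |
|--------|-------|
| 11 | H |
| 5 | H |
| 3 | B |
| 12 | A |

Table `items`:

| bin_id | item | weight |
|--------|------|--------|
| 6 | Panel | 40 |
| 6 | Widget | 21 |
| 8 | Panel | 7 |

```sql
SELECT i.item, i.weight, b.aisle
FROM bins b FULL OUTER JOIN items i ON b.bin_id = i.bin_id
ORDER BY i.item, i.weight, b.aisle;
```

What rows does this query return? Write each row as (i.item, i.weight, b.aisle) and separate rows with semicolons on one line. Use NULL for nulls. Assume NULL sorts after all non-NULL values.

(Panel, 7, NULL); (Panel, 40, NULL); (Widget, 21, NULL); (NULL, NULL, A); (NULL, NULL, B); (NULL, NULL, H); (NULL, NULL, H)

FULL OUTER JOIN keeps every row from both sides; unmatched rows get NULL for the other side's columns.
Matching on b.bin_id = i.bin_id.
- bin_id=11: no i row matches, row kept with i columns NULL.
- bin_id=5: no i row matches, row kept with i columns NULL.
- bin_id=3: no i row matches, row kept with i columns NULL.
- bin_id=12: no i row matches, row kept with i columns NULL.
- plus 3 unmatched i row(s), each kept with NULL b columns.
After projecting and ordering:
i.item | i.weight | b.aisle
Panel | 7 | NULL
Panel | 40 | NULL
Widget | 21 | NULL
NULL | NULL | A
NULL | NULL | B
NULL | NULL | H
NULL | NULL | H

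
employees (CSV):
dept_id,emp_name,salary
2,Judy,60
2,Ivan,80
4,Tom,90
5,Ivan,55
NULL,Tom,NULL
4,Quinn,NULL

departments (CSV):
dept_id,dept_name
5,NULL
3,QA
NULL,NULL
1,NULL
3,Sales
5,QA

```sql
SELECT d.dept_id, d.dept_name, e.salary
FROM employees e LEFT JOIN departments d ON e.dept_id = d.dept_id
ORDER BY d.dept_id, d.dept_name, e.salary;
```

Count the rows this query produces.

LEFT JOIN keeps every row from `employees`; unmatched rows get NULL for `departments`'s columns.
Matching on e.dept_id = d.dept_id. A NULL in a compared column never satisfies the condition.
- dept_id=2: no d row matches, row kept with d columns NULL.
- dept_id=2: no d row matches, row kept with d columns NULL.
- dept_id=4: no d row matches, row kept with d columns NULL.
- dept_id=5: 2 matching d row(s), so 2 row(s) emitted.
- dept_id=NULL: no d row matches, row kept with d columns NULL.
- dept_id=4: no d row matches, row kept with d columns NULL.
Total: 2 matched + 5 padded = 7 rows.

7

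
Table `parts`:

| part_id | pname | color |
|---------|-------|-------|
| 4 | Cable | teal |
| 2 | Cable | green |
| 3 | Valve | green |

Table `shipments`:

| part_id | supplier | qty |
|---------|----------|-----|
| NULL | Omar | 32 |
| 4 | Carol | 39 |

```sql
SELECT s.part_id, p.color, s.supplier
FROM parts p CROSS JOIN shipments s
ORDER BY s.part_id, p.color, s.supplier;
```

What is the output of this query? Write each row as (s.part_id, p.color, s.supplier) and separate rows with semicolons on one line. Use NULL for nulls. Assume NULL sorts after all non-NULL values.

(4, green, Carol); (4, green, Carol); (4, teal, Carol); (NULL, green, Omar); (NULL, green, Omar); (NULL, teal, Omar)

CROSS JOIN pairs every row of `parts` with every row of `shipments`: 3 × 2 = 6 rows.
After projecting and ordering:
s.part_id | p.color | s.supplier
4 | green | Carol
4 | green | Carol
4 | teal | Carol
NULL | green | Omar
NULL | green | Omar
NULL | teal | Omar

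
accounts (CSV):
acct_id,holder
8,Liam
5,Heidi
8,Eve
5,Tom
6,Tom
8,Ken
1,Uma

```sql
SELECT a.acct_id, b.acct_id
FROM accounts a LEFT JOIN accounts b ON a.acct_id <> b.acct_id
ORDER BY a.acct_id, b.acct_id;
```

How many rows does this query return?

34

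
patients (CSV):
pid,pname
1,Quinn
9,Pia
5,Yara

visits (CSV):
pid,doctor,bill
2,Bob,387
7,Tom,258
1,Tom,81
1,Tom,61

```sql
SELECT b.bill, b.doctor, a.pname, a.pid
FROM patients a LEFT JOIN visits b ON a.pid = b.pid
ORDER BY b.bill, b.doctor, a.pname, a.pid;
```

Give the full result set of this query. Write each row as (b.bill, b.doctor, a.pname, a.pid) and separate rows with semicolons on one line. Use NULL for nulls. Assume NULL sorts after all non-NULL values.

LEFT JOIN keeps every row from `patients`; unmatched rows get NULL for `visits`'s columns.
Matching on a.pid = b.pid.
Matched pairs: 2; unmatched a rows kept: 2.

(61, Tom, Quinn, 1); (81, Tom, Quinn, 1); (NULL, NULL, Pia, 9); (NULL, NULL, Yara, 5)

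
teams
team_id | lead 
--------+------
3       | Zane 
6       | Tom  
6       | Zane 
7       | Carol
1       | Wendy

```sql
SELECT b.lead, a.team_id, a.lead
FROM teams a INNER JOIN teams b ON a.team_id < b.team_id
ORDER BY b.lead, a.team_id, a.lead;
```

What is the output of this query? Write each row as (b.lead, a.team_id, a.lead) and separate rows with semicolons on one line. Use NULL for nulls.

INNER JOIN keeps only pairs where the ON condition holds.
Matching on a.team_id < b.team_id.
- a (team_id=3) pairs with 3 row(s) of b.
- a (team_id=6) pairs with 1 row(s) of b.
- a (team_id=6) pairs with 1 row(s) of b.
- a (team_id=7) has no partner → excluded.
- a (team_id=1) pairs with 4 row(s) of b.
After projecting and ordering:
b.lead | a.team_id | a.lead
Carol | 1 | Wendy
Carol | 3 | Zane
Carol | 6 | Tom
Carol | 6 | Zane
Tom | 1 | Wendy
Tom | 3 | Zane
Zane | 1 | Wendy
Zane | 1 | Wendy
Zane | 3 | Zane

(Carol, 1, Wendy); (Carol, 3, Zane); (Carol, 6, Tom); (Carol, 6, Zane); (Tom, 1, Wendy); (Tom, 3, Zane); (Zane, 1, Wendy); (Zane, 1, Wendy); (Zane, 3, Zane)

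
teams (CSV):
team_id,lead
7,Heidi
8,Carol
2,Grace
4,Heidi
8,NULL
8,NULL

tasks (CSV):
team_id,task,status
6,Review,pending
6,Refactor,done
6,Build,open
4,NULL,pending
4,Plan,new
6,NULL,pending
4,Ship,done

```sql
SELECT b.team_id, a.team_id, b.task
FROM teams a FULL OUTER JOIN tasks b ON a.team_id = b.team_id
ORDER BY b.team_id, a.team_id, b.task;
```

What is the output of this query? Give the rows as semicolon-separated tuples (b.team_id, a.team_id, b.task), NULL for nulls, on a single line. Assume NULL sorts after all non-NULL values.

(4, 4, Plan); (4, 4, Ship); (4, 4, NULL); (6, NULL, Build); (6, NULL, Refactor); (6, NULL, Review); (6, NULL, NULL); (NULL, 2, NULL); (NULL, 7, NULL); (NULL, 8, NULL); (NULL, 8, NULL); (NULL, 8, NULL)

FULL OUTER JOIN keeps every row from both sides; unmatched rows get NULL for the other side's columns.
Matching on a.team_id = b.team_id.
- a[0] team_id=7 → no match; kept with NULLs on the b side.
- a[1] team_id=8 → no match; kept with NULLs on the b side.
- a[2] team_id=2 → no match; kept with NULLs on the b side.
- a[3] team_id=4 → 3 match(es) in b → 3 row(s).
- a[4] team_id=8 → no match; kept with NULLs on the b side.
- a[5] team_id=8 → no match; kept with NULLs on the b side.
- 4 b row(s) had no a match → kept, a columns NULL.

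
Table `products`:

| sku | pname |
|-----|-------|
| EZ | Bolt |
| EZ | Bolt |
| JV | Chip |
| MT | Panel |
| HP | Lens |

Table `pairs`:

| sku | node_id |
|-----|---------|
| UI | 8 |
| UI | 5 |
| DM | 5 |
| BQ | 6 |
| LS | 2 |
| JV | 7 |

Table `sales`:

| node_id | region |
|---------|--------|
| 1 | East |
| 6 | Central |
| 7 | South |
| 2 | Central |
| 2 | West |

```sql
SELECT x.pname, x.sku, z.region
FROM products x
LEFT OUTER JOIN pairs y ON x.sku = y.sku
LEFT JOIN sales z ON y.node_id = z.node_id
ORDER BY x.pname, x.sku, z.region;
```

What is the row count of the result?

Joins associate left-to-right: products LEFT JOIN pairs on sku gives 5 intermediate row(s).
Then LEFT JOIN `sales z` on node_id: each of those 5 rows is kept; rows whose y.node_id has no match in z get NULL for z's columns.
Result: 5 row(s).

5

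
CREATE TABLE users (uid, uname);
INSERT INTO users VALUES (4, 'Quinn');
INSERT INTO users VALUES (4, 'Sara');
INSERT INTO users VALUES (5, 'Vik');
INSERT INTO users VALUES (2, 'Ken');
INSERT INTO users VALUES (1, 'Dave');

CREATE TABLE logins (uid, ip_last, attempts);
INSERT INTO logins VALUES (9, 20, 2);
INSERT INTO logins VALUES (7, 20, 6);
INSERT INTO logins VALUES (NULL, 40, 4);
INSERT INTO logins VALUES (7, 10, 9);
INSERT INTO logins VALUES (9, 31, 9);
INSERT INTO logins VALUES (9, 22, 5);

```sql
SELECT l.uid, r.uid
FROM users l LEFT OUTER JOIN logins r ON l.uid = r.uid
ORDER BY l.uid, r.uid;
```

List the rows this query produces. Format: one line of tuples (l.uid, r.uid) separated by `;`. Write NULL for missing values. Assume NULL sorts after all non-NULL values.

(1, NULL); (2, NULL); (4, NULL); (4, NULL); (5, NULL)

LEFT JOIN keeps every row from `users`; unmatched rows get NULL for `logins`'s columns.
Matching on l.uid = r.uid. A NULL in a compared column never satisfies the condition.
- l row (uid=4): no match → kept, r columns NULL.
- l row (uid=4): no match → kept, r columns NULL.
- l row (uid=5): no match → kept, r columns NULL.
- l row (uid=2): no match → kept, r columns NULL.
- l row (uid=1): no match → kept, r columns NULL.
After projecting and ordering:
l.uid | r.uid
1 | NULL
2 | NULL
4 | NULL
4 | NULL
5 | NULL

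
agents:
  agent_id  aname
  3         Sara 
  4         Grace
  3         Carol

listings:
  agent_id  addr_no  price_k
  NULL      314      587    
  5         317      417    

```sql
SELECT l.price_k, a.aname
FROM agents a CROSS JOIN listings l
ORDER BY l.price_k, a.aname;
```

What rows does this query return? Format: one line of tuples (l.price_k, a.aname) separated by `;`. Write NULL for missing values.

(417, Carol); (417, Grace); (417, Sara); (587, Carol); (587, Grace); (587, Sara)

CROSS JOIN pairs every row of `agents` with every row of `listings`: 3 × 2 = 6 rows.
After projecting and ordering:
l.price_k | a.aname
417 | Carol
417 | Grace
417 | Sara
587 | Carol
587 | Grace
587 | Sara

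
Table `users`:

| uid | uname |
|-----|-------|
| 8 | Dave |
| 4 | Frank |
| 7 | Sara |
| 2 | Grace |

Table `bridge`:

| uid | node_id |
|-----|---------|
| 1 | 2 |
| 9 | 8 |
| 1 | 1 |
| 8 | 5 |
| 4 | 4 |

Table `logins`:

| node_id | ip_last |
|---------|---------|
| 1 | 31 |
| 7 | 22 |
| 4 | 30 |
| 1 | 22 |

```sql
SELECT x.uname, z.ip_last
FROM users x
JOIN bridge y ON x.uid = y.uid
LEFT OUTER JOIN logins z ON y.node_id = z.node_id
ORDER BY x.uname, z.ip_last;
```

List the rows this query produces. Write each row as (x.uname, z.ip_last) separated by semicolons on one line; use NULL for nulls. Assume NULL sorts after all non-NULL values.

(Dave, NULL); (Frank, 30)

Evaluate left to right. First `users x INNER JOIN bridge y` on uid: 2 row(s).
Then LEFT JOIN `logins z` on node_id: each of those 2 rows is kept; rows whose y.node_id has no match in z get NULL for z's columns.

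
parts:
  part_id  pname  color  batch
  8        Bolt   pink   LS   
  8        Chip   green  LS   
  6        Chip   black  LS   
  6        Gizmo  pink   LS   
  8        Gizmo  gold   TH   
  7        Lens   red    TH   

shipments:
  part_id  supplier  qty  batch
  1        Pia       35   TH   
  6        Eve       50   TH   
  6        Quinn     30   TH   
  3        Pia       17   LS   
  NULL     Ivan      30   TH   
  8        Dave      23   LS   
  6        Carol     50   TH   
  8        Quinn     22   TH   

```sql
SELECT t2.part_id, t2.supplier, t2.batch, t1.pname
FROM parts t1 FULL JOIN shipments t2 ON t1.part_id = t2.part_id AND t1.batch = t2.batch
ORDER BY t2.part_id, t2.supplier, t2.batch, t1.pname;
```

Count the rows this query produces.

FULL OUTER JOIN keeps every row from both sides; unmatched rows get NULL for the other side's columns.
Matching on t1.part_id = t2.part_id AND t1.batch = t2.batch. A NULL in a compared column never satisfies the condition.
- part_id=8, batch=LS: 1 matching t2 row(s), so 1 row(s) emitted.
- part_id=8, batch=LS: 1 matching t2 row(s), so 1 row(s) emitted.
- part_id=6, batch=LS: no t2 row matches, row kept with t2 columns NULL.
- part_id=6, batch=LS: no t2 row matches, row kept with t2 columns NULL.
- part_id=8, batch=TH: 1 matching t2 row(s), so 1 row(s) emitted.
- part_id=7, batch=TH: no t2 row matches, row kept with t2 columns NULL.
- plus 6 unmatched t2 row(s), each kept with NULL t1 columns.
Total: 3 matched + 9 padded = 12 rows.

12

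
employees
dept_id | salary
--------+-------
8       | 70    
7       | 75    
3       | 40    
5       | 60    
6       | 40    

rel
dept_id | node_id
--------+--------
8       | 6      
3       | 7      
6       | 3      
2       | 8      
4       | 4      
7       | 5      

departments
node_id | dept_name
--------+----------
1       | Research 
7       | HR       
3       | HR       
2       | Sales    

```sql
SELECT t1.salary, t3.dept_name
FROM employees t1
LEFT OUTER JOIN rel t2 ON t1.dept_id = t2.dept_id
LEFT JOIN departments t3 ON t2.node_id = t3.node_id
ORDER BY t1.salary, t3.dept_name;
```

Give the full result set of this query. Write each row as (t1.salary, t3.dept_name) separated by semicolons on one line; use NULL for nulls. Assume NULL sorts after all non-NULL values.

Evaluate left to right. First `employees t1 LEFT JOIN rel t2` on dept_id: 5 row(s).
Then LEFT JOIN `departments t3` on node_id: each of those 5 rows is kept; rows whose t2.node_id has no match in t3 get NULL for t3's columns.

(40, HR); (40, HR); (60, NULL); (70, NULL); (75, NULL)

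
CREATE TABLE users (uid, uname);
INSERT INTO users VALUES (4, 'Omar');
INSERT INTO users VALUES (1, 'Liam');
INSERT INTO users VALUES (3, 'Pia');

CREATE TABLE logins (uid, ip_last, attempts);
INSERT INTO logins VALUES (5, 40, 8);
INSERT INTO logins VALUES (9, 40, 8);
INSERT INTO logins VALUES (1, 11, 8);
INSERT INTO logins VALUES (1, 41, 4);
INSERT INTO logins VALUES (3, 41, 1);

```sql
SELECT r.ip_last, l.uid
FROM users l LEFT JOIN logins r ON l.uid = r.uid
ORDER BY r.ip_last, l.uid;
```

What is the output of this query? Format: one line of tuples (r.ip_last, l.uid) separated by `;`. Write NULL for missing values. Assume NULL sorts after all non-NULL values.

(11, 1); (41, 1); (41, 3); (NULL, 4)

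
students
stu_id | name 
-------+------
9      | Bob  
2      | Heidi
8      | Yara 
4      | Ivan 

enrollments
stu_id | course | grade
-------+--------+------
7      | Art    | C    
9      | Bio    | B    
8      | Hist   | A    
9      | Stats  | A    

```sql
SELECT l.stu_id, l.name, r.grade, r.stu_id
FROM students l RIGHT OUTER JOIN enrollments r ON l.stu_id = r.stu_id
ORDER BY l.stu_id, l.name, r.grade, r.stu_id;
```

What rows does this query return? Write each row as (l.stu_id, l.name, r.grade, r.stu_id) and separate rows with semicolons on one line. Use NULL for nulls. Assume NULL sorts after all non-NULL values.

RIGHT JOIN keeps every row from `enrollments`; unmatched rows get NULL for `students`'s columns.
Matching on l.stu_id = r.stu_id.
- stu_id=9: 2 matching r row(s), so 2 row(s) emitted.
- stu_id=2: no matching r row.
- stu_id=8: 1 matching r row(s), so 1 row(s) emitted.
- stu_id=4: no matching r row.
- 1 r row(s) had no l match → kept, l columns NULL.
After projecting and ordering:
l.stu_id | l.name | r.grade | r.stu_id
8 | Yara | A | 8
9 | Bob | A | 9
9 | Bob | B | 9
NULL | NULL | C | 7

(8, Yara, A, 8); (9, Bob, A, 9); (9, Bob, B, 9); (NULL, NULL, C, 7)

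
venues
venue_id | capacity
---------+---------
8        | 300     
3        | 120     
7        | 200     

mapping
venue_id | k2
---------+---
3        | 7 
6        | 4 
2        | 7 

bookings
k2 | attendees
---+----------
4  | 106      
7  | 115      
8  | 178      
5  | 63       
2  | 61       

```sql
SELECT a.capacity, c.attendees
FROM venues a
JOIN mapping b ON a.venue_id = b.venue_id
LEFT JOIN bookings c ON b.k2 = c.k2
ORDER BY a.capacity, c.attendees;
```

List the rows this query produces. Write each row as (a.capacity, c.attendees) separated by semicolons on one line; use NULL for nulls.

Evaluate left to right. First `venues a INNER JOIN mapping b` on venue_id: 1 row(s).
Then LEFT JOIN `bookings c` on k2: each of those 1 rows is kept; rows whose b.k2 has no match in c get NULL for c's columns.

(120, 115)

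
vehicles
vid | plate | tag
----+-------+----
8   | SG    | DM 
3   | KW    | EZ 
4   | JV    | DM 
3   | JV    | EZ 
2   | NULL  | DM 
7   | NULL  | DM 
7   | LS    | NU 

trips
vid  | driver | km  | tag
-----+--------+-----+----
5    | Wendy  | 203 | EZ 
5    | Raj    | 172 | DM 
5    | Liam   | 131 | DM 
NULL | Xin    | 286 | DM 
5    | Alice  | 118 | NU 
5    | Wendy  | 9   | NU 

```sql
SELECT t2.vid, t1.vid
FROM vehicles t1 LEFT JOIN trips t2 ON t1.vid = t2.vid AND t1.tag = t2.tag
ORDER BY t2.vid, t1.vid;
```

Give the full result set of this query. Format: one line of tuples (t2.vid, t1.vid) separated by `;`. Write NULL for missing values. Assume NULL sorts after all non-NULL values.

(NULL, 2); (NULL, 3); (NULL, 3); (NULL, 4); (NULL, 7); (NULL, 7); (NULL, 8)

LEFT JOIN keeps every row from `vehicles`; unmatched rows get NULL for `trips`'s columns.
Matching on t1.vid = t2.vid AND t1.tag = t2.tag. A NULL in a compared column never satisfies the condition.
Matched pairs: 0; unmatched t1 rows kept: 7.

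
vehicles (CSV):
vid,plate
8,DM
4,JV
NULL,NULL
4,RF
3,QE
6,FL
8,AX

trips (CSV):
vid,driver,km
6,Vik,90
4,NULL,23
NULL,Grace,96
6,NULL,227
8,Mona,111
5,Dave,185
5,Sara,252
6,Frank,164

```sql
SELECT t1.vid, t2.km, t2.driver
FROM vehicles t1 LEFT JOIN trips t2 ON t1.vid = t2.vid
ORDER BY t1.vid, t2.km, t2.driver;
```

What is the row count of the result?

LEFT JOIN keeps every row from `vehicles`; unmatched rows get NULL for `trips`'s columns.
Matching on t1.vid = t2.vid. A NULL in a compared column never satisfies the condition.
Matched pairs: 7; unmatched t1 rows kept: 2.
Total: 7 matched + 2 padded = 9 rows.

9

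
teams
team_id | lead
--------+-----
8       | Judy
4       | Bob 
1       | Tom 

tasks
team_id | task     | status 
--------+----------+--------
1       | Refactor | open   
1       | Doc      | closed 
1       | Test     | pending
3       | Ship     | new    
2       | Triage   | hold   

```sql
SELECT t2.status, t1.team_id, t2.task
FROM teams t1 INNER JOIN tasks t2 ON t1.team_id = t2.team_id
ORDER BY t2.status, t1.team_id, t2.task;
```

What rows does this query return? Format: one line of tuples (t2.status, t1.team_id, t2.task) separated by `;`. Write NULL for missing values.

INNER JOIN keeps only pairs where the ON condition holds.
Matching on t1.team_id = t2.team_id.
- t1 (team_id=8) has no partner → excluded.
- t1 (team_id=4) has no partner → excluded.
- t1 (team_id=1) pairs with 3 row(s) of t2.
After projecting and ordering:
t2.status | t1.team_id | t2.task
closed | 1 | Doc
open | 1 | Refactor
pending | 1 | Test

(closed, 1, Doc); (open, 1, Refactor); (pending, 1, Test)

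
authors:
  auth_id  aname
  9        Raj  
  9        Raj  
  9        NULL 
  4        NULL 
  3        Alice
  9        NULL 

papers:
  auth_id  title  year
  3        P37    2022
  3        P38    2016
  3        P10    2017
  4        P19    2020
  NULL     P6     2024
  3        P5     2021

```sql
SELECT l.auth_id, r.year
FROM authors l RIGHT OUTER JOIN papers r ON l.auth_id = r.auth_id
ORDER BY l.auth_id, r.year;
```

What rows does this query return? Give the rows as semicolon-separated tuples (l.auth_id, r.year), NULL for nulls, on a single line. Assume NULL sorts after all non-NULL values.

(3, 2016); (3, 2017); (3, 2021); (3, 2022); (4, 2020); (NULL, 2024)

RIGHT JOIN keeps every row from `papers`; unmatched rows get NULL for `authors`'s columns.
Matching on l.auth_id = r.auth_id. A NULL in a compared column never satisfies the condition.
- auth_id=9: no matching r row.
- auth_id=9: no matching r row.
- auth_id=9: no matching r row.
- auth_id=4: 1 matching r row(s), so 1 row(s) emitted.
- auth_id=3: 4 matching r row(s), so 4 row(s) emitted.
- auth_id=9: no matching r row.
- 1 r row(s) had no l match → kept, l columns NULL.
After projecting and ordering:
l.auth_id | r.year
3 | 2016
3 | 2017
3 | 2021
3 | 2022
4 | 2020
NULL | 2024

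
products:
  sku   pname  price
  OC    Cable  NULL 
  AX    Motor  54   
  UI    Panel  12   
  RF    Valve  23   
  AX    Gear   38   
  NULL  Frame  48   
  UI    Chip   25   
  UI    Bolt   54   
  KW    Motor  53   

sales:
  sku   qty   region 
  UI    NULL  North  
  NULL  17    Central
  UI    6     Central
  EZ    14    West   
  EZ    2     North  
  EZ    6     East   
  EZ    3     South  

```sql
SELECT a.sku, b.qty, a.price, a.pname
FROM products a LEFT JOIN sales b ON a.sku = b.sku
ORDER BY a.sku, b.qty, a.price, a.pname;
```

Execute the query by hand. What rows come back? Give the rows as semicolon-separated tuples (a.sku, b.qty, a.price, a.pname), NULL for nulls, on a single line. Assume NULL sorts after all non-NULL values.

(AX, NULL, 38, Gear); (AX, NULL, 54, Motor); (KW, NULL, 53, Motor); (OC, NULL, NULL, Cable); (RF, NULL, 23, Valve); (UI, 6, 12, Panel); (UI, 6, 25, Chip); (UI, 6, 54, Bolt); (UI, NULL, 12, Panel); (UI, NULL, 25, Chip); (UI, NULL, 54, Bolt); (NULL, NULL, 48, Frame)

LEFT JOIN keeps every row from `products`; unmatched rows get NULL for `sales`'s columns.
Matching on a.sku = b.sku. A NULL in a compared column never satisfies the condition.
- sku=OC: no b row matches, row kept with b columns NULL.
- sku=AX: no b row matches, row kept with b columns NULL.
- sku=UI: 2 matching b row(s), so 2 row(s) emitted.
- sku=RF: no b row matches, row kept with b columns NULL.
- sku=AX: no b row matches, row kept with b columns NULL.
- sku=NULL: no b row matches, row kept with b columns NULL.
- sku=UI: 2 matching b row(s), so 2 row(s) emitted.
- sku=UI: 2 matching b row(s), so 2 row(s) emitted.
- sku=KW: no b row matches, row kept with b columns NULL.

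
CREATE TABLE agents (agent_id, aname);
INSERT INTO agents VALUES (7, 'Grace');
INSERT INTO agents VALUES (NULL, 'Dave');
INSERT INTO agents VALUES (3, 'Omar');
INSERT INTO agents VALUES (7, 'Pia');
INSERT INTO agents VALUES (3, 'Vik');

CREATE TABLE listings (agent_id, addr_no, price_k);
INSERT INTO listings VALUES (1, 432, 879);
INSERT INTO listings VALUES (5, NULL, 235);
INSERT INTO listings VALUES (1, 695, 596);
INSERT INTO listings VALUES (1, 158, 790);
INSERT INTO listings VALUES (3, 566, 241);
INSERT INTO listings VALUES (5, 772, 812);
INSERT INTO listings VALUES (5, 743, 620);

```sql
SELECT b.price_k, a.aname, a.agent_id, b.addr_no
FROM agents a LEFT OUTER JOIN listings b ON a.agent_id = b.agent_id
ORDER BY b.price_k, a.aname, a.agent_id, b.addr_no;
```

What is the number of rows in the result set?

LEFT JOIN keeps every row from `agents`; unmatched rows get NULL for `listings`'s columns.
Matching on a.agent_id = b.agent_id. A NULL in a compared column never satisfies the condition.
- a[0] agent_id=7 → no match; kept with NULLs on the b side.
- a[1] agent_id=NULL → no match; kept with NULLs on the b side.
- a[2] agent_id=3 → 1 match(es) in b → 1 row(s).
- a[3] agent_id=7 → no match; kept with NULLs on the b side.
- a[4] agent_id=3 → 1 match(es) in b → 1 row(s).
Total: 2 matched + 3 padded = 5 rows.

5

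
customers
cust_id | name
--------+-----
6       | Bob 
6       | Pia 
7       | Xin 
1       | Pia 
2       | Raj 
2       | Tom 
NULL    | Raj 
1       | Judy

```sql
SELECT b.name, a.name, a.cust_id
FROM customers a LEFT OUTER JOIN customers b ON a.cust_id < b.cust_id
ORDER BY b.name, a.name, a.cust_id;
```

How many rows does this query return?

20

LEFT JOIN keeps every row from `customers a`; unmatched rows get NULL for `customers b`'s columns.
Matching on a.cust_id < b.cust_id. A NULL in a compared column never satisfies the condition.
- a (cust_id=6) pairs with 1 row(s) of b.
- a (cust_id=6) pairs with 1 row(s) of b.
- a (cust_id=7) has no partner → padded with NULL.
- a (cust_id=1) pairs with 5 row(s) of b.
- a (cust_id=2) pairs with 3 row(s) of b.
- a (cust_id=2) pairs with 3 row(s) of b.
- a (cust_id=NULL) has no partner → padded with NULL.
- a (cust_id=1) pairs with 5 row(s) of b.
Total: 18 matched + 2 padded = 20 rows.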